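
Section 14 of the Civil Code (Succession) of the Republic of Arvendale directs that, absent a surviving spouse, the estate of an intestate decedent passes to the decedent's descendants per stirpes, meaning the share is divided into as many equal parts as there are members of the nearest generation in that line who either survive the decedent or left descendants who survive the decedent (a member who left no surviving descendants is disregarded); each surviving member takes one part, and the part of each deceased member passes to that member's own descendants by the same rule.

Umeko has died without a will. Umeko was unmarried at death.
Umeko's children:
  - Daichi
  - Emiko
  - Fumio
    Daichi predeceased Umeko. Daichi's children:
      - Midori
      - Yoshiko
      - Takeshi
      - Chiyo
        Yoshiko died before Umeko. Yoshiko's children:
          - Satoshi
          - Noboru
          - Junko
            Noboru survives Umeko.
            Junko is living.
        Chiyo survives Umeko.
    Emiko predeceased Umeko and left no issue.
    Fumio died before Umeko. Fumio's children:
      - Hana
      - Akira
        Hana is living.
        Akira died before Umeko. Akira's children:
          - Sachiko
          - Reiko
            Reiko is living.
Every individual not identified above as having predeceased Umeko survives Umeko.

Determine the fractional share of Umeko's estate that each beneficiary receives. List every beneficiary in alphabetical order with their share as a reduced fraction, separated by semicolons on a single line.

There is no surviving spouse, so the entire estate passes to Umeko's descendants per stirpes.
Emiko left no surviving issue, so that branch lapses and is disregarded.
The estate is divided into 2 equal shares of 1/2 among Daichi, Fumio.
Daichi predeceased; the 1/2 allotted to Daichi's branch passes to Daichi's issue by representation.
The 1/2 is divided into 4 equal shares of 1/8 among Midori, Yoshiko, Takeshi, Chiyo.
Midori is living and takes 1/8.
Yoshiko predeceased; the 1/8 allotted to Yoshiko's branch passes to Yoshiko's issue by representation.
The 1/8 is divided into 3 equal shares of 1/24 among Satoshi, Noboru, Junko.
Satoshi is living and takes 1/24.
Noboru is living and takes 1/24.
Junko is living and takes 1/24.
Takeshi is living and takes 1/8.
Chiyo is living and takes 1/8.
Fumio predeceased; the 1/2 allotted to Fumio's branch passes to Fumio's issue by representation.
The 1/2 is divided into 2 equal shares of 1/4 among Hana, Akira.
Hana is living and takes 1/4.
Akira predeceased; the 1/4 allotted to Akira's branch passes to Akira's issue by representation.
The 1/4 is divided into 2 equal shares of 1/8 among Sachiko, Reiko.
Sachiko is living and takes 1/8.
Reiko is living and takes 1/8.

Chiyo 1/8; Hana 1/4; Junko 1/24; Midori 1/8; Noboru 1/24; Reiko 1/8; Sachiko 1/8; Satoshi 1/24; Takeshi 1/8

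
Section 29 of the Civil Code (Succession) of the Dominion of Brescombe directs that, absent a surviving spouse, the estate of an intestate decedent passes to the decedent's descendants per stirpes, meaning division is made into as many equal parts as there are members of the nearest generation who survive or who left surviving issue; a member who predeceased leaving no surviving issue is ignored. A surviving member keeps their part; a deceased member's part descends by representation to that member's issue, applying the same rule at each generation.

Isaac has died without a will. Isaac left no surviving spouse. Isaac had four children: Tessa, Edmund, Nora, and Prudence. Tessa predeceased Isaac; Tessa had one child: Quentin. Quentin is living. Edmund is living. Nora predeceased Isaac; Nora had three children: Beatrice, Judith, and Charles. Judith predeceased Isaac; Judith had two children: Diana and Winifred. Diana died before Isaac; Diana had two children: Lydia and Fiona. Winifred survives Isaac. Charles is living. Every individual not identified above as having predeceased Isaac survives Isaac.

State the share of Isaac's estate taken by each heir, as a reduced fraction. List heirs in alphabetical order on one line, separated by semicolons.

Beatrice 1/12; Charles 1/12; Edmund 1/4; Fiona 1/48; Lydia 1/48; Prudence 1/4; Quentin 1/4; Winifred 1/24

There is no surviving spouse, so the entire estate passes to Isaac's descendants per stirpes.
The estate is divided into 4 equal shares of 1/4 among Tessa, Edmund, Nora, Prudence.
Tessa predeceased; the 1/4 allotted to Tessa's branch passes to Tessa's issue by representation.
Quentin is the sole taker at this level and receives the full 1/4.
Edmund is living and takes 1/4.
Nora predeceased; the 1/4 allotted to Nora's branch passes to Nora's issue by representation.
The 1/4 is divided into 3 equal shares of 1/12 among Beatrice, Judith, Charles.
Beatrice is living and takes 1/12.
Judith predeceased; the 1/12 allotted to Judith's branch passes to Judith's issue by representation.
The 1/12 is divided into 2 equal shares of 1/24 among Diana, Winifred.
Diana predeceased; the 1/24 allotted to Diana's branch passes to Diana's issue by representation.
The 1/24 is divided into 2 equal shares of 1/48 among Lydia, Fiona.
Lydia is living and takes 1/48.
Fiona is living and takes 1/48.
Winifred is living and takes 1/24.
Charles is living and takes 1/12.
Prudence is living and takes 1/4.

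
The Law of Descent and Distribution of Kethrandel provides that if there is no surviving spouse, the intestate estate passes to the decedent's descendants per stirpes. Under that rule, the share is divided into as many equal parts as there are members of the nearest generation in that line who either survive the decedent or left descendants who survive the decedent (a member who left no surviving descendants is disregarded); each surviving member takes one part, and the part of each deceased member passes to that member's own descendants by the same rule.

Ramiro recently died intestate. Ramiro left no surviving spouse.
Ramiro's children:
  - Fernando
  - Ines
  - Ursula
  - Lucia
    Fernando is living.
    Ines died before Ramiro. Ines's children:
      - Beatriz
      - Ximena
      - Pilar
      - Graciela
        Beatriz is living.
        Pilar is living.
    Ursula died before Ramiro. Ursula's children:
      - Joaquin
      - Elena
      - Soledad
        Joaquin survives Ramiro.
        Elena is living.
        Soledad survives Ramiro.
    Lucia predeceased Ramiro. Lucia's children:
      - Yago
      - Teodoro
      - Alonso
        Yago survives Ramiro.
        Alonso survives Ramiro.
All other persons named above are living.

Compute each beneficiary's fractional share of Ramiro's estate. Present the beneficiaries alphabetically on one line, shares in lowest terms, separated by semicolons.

There is no surviving spouse, so the entire estate passes to Ramiro's descendants per stirpes.
The estate is divided into 4 equal shares of 1/4 among Fernando, Ines, Ursula, Lucia.
Fernando is living and takes 1/4.
Ines predeceased; the 1/4 allotted to Ines's branch passes to Ines's issue by representation.
The 1/4 is divided into 4 equal shares of 1/16 among Beatriz, Ximena, Pilar, Graciela.
Beatriz is living and takes 1/16.
Ximena is living and takes 1/16.
Pilar is living and takes 1/16.
Graciela is living and takes 1/16.
Ursula predeceased; the 1/4 allotted to Ursula's branch passes to Ursula's issue by representation.
The 1/4 is divided into 3 equal shares of 1/12 among Joaquin, Elena, Soledad.
Joaquin is living and takes 1/12.
Elena is living and takes 1/12.
Soledad is living and takes 1/12.
Lucia predeceased; the 1/4 allotted to Lucia's branch passes to Lucia's issue by representation.
The 1/4 is divided into 3 equal shares of 1/12 among Yago, Teodoro, Alonso.
Yago is living and takes 1/12.
Teodoro is living and takes 1/12.
Alonso is living and takes 1/12.

Alonso 1/12; Beatriz 1/16; Elena 1/12; Fernando 1/4; Graciela 1/16; Joaquin 1/12; Pilar 1/16; Soledad 1/12; Teodoro 1/12; Ximena 1/16; Yago 1/12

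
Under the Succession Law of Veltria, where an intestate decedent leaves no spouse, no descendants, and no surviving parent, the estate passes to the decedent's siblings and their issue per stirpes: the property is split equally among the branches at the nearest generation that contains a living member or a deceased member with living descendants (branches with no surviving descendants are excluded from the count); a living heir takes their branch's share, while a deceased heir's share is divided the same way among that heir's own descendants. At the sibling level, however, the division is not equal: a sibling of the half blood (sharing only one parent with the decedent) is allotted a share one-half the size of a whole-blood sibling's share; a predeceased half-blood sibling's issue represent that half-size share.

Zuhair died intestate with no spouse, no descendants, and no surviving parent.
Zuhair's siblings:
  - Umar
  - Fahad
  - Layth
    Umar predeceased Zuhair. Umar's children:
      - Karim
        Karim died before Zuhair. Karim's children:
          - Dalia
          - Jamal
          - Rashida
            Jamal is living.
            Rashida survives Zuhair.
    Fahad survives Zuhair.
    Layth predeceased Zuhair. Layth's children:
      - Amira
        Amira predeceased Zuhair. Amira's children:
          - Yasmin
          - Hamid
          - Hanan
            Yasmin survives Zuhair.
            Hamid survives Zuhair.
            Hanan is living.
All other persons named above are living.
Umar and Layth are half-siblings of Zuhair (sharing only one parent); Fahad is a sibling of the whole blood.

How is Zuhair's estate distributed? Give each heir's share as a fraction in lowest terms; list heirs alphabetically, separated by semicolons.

Dalia 1/12; Fahad 1/2; Hamid 1/12; Hanan 1/12; Jamal 1/12; Rashida 1/12; Yasmin 1/12

No spouse, descendants, or parent survives, so the estate passes to Zuhair's siblings per stirpes.
Half-blood siblings count for one-half the weight of whole-blood siblings at the initial division.
Dividing 1 in proportion to weights (total weight 2): Umar (weight 1/2) → 1/4; Fahad (weight 1) → 1/2; Layth (weight 1/2) → 1/4.
Umar predeceased; the 1/4 allotted to Umar's branch passes to Umar's issue by representation.
Karim's line is the sole branch at this level, so the full 1/4 passes to Karim's issue by representation.
The 1/4 is divided into 3 equal shares of 1/12 among Dalia, Jamal, Rashida.
Dalia is living and takes 1/12.
Jamal is living and takes 1/12.
Rashida is living and takes 1/12.
Fahad is living and takes 1/2.
Layth predeceased; the 1/4 allotted to Layth's branch passes to Layth's issue by representation.
Amira's line is the sole branch at this level, so the full 1/4 passes to Amira's issue by representation.
The 1/4 is divided into 3 equal shares of 1/12 among Yasmin, Hamid, Hanan.
Yasmin is living and takes 1/12.
Hamid is living and takes 1/12.
Hanan is living and takes 1/12.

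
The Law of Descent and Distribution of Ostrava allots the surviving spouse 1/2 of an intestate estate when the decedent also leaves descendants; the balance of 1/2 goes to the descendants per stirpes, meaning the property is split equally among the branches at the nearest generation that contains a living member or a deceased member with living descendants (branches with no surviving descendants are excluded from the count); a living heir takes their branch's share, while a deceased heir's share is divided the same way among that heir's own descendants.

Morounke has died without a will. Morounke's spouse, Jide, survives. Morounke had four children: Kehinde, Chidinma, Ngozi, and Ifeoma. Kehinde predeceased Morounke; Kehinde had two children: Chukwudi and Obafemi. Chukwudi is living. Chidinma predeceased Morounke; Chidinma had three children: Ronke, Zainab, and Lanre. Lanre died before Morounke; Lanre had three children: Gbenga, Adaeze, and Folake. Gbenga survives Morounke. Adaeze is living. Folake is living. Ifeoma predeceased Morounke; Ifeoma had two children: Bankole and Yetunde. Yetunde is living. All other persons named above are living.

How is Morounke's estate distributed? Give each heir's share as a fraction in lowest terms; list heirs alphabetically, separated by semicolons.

Jide, as surviving spouse, takes 1/2.
The remaining 1/2 passes to Morounke's descendants per stirpes.
The 1/2 is divided into 4 equal shares of 1/8 among Kehinde, Chidinma, Ngozi, Ifeoma.
Kehinde predeceased; the 1/8 allotted to Kehinde's branch passes to Kehinde's issue by representation.
The 1/8 is divided into 2 equal shares of 1/16 among Chukwudi, Obafemi.
Chukwudi is living and takes 1/16.
Obafemi is living and takes 1/16.
Chidinma predeceased; the 1/8 allotted to Chidinma's branch passes to Chidinma's issue by representation.
The 1/8 is divided into 3 equal shares of 1/24 among Ronke, Zainab, Lanre.
Ronke is living and takes 1/24.
Zainab is living and takes 1/24.
Lanre predeceased; the 1/24 allotted to Lanre's branch passes to Lanre's issue by representation.
The 1/24 is divided into 3 equal shares of 1/72 among Gbenga, Adaeze, Folake.
Gbenga is living and takes 1/72.
Adaeze is living and takes 1/72.
Folake is living and takes 1/72.
Ngozi is living and takes 1/8.
Ifeoma predeceased; the 1/8 allotted to Ifeoma's branch passes to Ifeoma's issue by representation.
The 1/8 is divided into 2 equal shares of 1/16 among Bankole, Yetunde.
Bankole is living and takes 1/16.
Yetunde is living and takes 1/16.

Adaeze 1/72; Bankole 1/16; Chukwudi 1/16; Folake 1/72; Gbenga 1/72; Jide 1/2; Ngozi 1/8; Obafemi 1/16; Ronke 1/24; Yetunde 1/16; Zainab 1/24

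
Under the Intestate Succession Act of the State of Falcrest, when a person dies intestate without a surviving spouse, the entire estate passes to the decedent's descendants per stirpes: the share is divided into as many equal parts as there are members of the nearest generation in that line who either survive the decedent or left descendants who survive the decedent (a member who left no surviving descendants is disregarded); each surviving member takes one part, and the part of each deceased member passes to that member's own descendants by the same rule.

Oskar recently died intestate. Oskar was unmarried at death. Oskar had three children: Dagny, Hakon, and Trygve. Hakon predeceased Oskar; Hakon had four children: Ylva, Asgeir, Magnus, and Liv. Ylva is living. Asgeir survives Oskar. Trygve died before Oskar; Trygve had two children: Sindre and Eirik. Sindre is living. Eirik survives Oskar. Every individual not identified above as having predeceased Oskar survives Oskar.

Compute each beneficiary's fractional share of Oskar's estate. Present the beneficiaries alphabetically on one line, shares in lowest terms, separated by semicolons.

There is no surviving spouse, so the entire estate passes to Oskar's descendants per stirpes.
The estate is divided into 3 equal shares of 1/3 among Dagny, Hakon, Trygve.
Dagny is living and takes 1/3.
Hakon predeceased; the 1/3 allotted to Hakon's branch passes to Hakon's issue by representation.
The 1/3 is divided into 4 equal shares of 1/12 among Ylva, Asgeir, Magnus, Liv.
Ylva is living and takes 1/12.
Asgeir is living and takes 1/12.
Magnus is living and takes 1/12.
Liv is living and takes 1/12.
Trygve predeceased; the 1/3 allotted to Trygve's branch passes to Trygve's issue by representation.
The 1/3 is divided into 2 equal shares of 1/6 among Sindre, Eirik.
Sindre is living and takes 1/6.
Eirik is living and takes 1/6.

Asgeir 1/12; Dagny 1/3; Eirik 1/6; Liv 1/12; Magnus 1/12; Sindre 1/6; Ylva 1/12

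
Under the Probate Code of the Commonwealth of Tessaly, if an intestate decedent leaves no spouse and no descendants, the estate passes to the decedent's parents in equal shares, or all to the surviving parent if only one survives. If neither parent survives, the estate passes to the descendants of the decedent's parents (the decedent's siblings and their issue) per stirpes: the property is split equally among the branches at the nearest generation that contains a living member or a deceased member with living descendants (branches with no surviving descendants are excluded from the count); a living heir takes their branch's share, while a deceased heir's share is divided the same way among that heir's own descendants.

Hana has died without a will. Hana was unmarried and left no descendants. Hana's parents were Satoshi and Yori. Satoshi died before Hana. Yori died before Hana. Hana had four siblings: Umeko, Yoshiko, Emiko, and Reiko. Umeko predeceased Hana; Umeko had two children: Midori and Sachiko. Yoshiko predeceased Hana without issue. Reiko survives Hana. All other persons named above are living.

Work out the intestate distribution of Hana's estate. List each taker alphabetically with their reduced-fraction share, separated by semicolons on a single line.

Neither parent survives and there are no descendants, so the estate passes to Hana's siblings and their issue per stirpes.
Yoshiko left no surviving issue, so that branch lapses and is disregarded.
The estate is divided into 3 equal shares of 1/3 among Umeko, Emiko, Reiko.
Umeko predeceased; the 1/3 allotted to Umeko's branch passes to Umeko's issue by representation.
The 1/3 is divided into 2 equal shares of 1/6 among Midori, Sachiko.
Midori is living and takes 1/6.
Sachiko is living and takes 1/6.
Emiko is living and takes 1/3.
Reiko is living and takes 1/3.

Emiko 1/3; Midori 1/6; Reiko 1/3; Sachiko 1/6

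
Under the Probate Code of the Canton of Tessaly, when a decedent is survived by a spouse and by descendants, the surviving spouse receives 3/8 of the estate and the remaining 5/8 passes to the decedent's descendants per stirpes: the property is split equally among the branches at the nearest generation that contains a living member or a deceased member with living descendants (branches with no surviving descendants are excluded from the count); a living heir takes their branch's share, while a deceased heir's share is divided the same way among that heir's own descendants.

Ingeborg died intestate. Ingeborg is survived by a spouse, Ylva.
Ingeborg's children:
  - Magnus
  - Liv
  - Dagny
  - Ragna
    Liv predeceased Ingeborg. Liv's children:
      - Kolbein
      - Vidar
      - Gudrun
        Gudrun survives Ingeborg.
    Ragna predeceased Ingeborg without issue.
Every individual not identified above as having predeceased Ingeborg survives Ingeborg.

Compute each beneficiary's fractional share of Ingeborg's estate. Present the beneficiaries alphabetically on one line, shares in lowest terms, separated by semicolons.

Dagny 5/24; Gudrun 5/72; Kolbein 5/72; Magnus 5/24; Vidar 5/72; Ylva 3/8

Ylva, as surviving spouse, takes 3/8.
The remaining 5/8 passes to Ingeborg's descendants per stirpes.
Ragna left no surviving issue, so that branch lapses and is disregarded.
The 5/8 is divided into 3 equal shares of 5/24 among Magnus, Liv, Dagny.
Magnus is living and takes 5/24.
Liv predeceased; the 5/24 allotted to Liv's branch passes to Liv's issue by representation.
The 5/24 is divided into 3 equal shares of 5/72 among Kolbein, Vidar, Gudrun.
Kolbein is living and takes 5/72.
Vidar is living and takes 5/72.
Gudrun is living and takes 5/72.
Dagny is living and takes 5/24.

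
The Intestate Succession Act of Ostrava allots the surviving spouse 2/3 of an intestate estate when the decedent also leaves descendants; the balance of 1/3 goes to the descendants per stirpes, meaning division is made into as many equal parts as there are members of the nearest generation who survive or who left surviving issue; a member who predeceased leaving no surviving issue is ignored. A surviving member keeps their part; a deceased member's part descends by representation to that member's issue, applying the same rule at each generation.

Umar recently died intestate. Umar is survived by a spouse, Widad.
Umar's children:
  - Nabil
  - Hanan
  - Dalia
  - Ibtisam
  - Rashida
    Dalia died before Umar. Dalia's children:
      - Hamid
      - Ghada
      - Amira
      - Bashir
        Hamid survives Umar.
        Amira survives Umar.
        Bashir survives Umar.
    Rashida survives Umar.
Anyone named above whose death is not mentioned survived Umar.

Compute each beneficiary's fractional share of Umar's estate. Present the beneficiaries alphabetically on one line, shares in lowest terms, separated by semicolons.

Amira 1/60; Bashir 1/60; Ghada 1/60; Hamid 1/60; Hanan 1/15; Ibtisam 1/15; Nabil 1/15; Rashida 1/15; Widad 2/3

Widad, as surviving spouse, takes 2/3.
The remaining 1/3 passes to Umar's descendants per stirpes.
The 1/3 is divided into 5 equal shares of 1/15 among Nabil, Hanan, Dalia, Ibtisam, Rashida.
Nabil is living and takes 1/15.
Hanan is living and takes 1/15.
Dalia predeceased; the 1/15 allotted to Dalia's branch passes to Dalia's issue by representation.
The 1/15 is divided into 4 equal shares of 1/60 among Hamid, Ghada, Amira, Bashir.
Hamid is living and takes 1/60.
Ghada is living and takes 1/60.
Amira is living and takes 1/60.
Bashir is living and takes 1/60.
Ibtisam is living and takes 1/15.
Rashida is living and takes 1/15.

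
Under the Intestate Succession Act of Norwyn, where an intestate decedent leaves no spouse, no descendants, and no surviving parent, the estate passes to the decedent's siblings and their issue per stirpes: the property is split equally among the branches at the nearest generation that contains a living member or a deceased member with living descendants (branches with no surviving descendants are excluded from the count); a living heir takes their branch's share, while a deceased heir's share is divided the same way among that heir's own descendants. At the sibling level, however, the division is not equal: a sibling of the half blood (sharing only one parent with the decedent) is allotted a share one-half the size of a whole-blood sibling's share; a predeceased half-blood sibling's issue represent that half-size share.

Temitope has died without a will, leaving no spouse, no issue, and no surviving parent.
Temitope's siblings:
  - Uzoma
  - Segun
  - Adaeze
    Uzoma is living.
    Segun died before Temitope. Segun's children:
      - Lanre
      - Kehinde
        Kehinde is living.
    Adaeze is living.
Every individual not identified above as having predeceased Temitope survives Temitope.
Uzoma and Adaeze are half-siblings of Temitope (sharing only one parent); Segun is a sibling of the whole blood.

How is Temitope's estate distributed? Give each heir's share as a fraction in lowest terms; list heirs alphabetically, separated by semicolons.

Adaeze 1/4; Kehinde 1/4; Lanre 1/4; Uzoma 1/4

No spouse, descendants, or parent survives, so the estate passes to Temitope's siblings per stirpes.
Half-blood siblings count for one-half the weight of whole-blood siblings at the initial division.
Dividing 1 in proportion to weights (total weight 2): Uzoma (weight 1/2) → 1/4; Segun (weight 1) → 1/2; Adaeze (weight 1/2) → 1/4.
Uzoma is living and takes 1/4.
Segun predeceased; the 1/2 allotted to Segun's branch passes to Segun's issue by representation.
The 1/2 is divided into 2 equal shares of 1/4 among Lanre, Kehinde.
Lanre is living and takes 1/4.
Kehinde is living and takes 1/4.
Adaeze is living and takes 1/4.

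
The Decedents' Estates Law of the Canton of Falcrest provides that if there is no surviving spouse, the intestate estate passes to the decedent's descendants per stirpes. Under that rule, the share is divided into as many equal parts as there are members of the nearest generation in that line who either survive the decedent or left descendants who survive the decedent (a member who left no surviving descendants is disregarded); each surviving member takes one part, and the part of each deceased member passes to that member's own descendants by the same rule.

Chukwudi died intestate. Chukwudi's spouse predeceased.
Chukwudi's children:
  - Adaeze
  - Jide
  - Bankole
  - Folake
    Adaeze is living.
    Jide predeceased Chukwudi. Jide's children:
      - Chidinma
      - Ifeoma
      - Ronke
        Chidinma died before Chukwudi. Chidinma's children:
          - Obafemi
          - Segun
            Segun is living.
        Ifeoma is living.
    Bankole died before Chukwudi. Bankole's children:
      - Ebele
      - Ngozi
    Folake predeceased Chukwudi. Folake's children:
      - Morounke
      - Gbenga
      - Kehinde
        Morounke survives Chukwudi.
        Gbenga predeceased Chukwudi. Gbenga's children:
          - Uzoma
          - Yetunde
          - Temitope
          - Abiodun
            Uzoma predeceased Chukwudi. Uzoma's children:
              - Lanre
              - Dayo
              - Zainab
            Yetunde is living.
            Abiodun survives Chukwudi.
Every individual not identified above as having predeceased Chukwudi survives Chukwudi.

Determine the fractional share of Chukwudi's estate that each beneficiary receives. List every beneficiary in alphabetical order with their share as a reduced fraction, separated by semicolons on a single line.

There is no surviving spouse, so the entire estate passes to Chukwudi's descendants per stirpes.
The estate is divided into 4 equal shares of 1/4 among Adaeze, Jide, Bankole, Folake.
Adaeze is living and takes 1/4.
Jide predeceased; the 1/4 allotted to Jide's branch passes to Jide's issue by representation.
The 1/4 is divided into 3 equal shares of 1/12 among Chidinma, Ifeoma, Ronke.
Chidinma predeceased; the 1/12 allotted to Chidinma's branch passes to Chidinma's issue by representation.
The 1/12 is divided into 2 equal shares of 1/24 among Obafemi, Segun.
Obafemi is living and takes 1/24.
Segun is living and takes 1/24.
Ifeoma is living and takes 1/12.
Ronke is living and takes 1/12.
Bankole predeceased; the 1/4 allotted to Bankole's branch passes to Bankole's issue by representation.
The 1/4 is divided into 2 equal shares of 1/8 among Ebele, Ngozi.
Ebele is living and takes 1/8.
Ngozi is living and takes 1/8.
Folake predeceased; the 1/4 allotted to Folake's branch passes to Folake's issue by representation.
The 1/4 is divided into 3 equal shares of 1/12 among Morounke, Gbenga, Kehinde.
Morounke is living and takes 1/12.
Gbenga predeceased; the 1/12 allotted to Gbenga's branch passes to Gbenga's issue by representation.
The 1/12 is divided into 4 equal shares of 1/48 among Uzoma, Yetunde, Temitope, Abiodun.
Uzoma predeceased; the 1/48 allotted to Uzoma's branch passes to Uzoma's issue by representation.
The 1/48 is divided into 3 equal shares of 1/144 among Lanre, Dayo, Zainab.
Lanre is living and takes 1/144.
Dayo is living and takes 1/144.
Zainab is living and takes 1/144.
Yetunde is living and takes 1/48.
Temitope is living and takes 1/48.
Abiodun is living and takes 1/48.
Kehinde is living and takes 1/12.

Abiodun 1/48; Adaeze 1/4; Dayo 1/144; Ebele 1/8; Ifeoma 1/12; Kehinde 1/12; Lanre 1/144; Morounke 1/12; Ngozi 1/8; Obafemi 1/24; Ronke 1/12; Segun 1/24; Temitope 1/48; Yetunde 1/48; Zainab 1/144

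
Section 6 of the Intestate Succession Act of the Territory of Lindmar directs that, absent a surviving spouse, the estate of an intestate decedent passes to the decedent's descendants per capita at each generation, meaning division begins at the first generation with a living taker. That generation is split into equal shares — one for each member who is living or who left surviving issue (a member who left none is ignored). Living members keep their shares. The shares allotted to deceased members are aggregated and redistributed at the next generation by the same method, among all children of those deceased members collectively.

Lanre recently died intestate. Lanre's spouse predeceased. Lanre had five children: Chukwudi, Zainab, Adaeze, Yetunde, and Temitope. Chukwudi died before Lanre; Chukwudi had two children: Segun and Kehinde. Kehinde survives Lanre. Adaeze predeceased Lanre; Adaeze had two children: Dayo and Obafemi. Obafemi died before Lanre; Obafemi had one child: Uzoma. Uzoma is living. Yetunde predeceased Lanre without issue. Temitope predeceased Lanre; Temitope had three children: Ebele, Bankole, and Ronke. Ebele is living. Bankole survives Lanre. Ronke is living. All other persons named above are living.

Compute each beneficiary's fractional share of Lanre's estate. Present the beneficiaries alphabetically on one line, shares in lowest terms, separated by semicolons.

Bankole 3/28; Dayo 3/28; Ebele 3/28; Kehinde 3/28; Ronke 3/28; Segun 3/28; Uzoma 3/28; Zainab 1/4

There is no surviving spouse, so the entire estate passes to Lanre's descendants per capita at each generation.
At generation 1 (Chukwudi, Zainab, Adaeze, Temitope) there are 4 shares of (1)/4 = 1/4 each.
Living: Zainab — each takes 1/4.
Deceased: Chukwudi, Adaeze, and Temitope. Their combined 3/4 is pooled and carried to generation 2.
At generation 2 (Segun, Kehinde, Dayo, Obafemi, Ebele, Bankole, Ronke) there are 7 shares of (3/4)/7 = 3/28 each.
Living: Segun, Kehinde, Dayo, Ebele, Bankole, and Ronke — each takes 3/28.
Deceased: Obafemi. That 3/28 share is carried to generation 3.
At generation 3 (Uzoma) there are 1 shares of (3/28)/1 = 3/28 each.
Living: Uzoma — each takes 3/28.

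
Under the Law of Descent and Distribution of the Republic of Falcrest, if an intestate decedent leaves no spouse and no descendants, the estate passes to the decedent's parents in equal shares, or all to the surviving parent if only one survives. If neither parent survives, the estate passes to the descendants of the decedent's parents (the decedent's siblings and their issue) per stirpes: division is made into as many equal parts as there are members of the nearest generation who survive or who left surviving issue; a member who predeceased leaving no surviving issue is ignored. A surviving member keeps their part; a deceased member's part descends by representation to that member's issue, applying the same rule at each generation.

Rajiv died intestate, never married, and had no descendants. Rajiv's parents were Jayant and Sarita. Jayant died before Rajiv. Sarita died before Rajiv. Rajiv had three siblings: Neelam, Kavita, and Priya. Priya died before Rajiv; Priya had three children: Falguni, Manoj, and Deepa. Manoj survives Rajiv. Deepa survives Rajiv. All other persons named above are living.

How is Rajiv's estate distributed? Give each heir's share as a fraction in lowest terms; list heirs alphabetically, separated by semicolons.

Deepa 1/9; Falguni 1/9; Kavita 1/3; Manoj 1/9; Neelam 1/3

Neither parent survives and there are no descendants, so the estate passes to Rajiv's siblings and their issue per stirpes.
The estate is divided into 3 equal shares of 1/3 among Neelam, Kavita, Priya.
Neelam is living and takes 1/3.
Kavita is living and takes 1/3.
Priya predeceased; the 1/3 allotted to Priya's branch passes to Priya's issue by representation.
The 1/3 is divided into 3 equal shares of 1/9 among Falguni, Manoj, Deepa.
Falguni is living and takes 1/9.
Manoj is living and takes 1/9.
Deepa is living and takes 1/9.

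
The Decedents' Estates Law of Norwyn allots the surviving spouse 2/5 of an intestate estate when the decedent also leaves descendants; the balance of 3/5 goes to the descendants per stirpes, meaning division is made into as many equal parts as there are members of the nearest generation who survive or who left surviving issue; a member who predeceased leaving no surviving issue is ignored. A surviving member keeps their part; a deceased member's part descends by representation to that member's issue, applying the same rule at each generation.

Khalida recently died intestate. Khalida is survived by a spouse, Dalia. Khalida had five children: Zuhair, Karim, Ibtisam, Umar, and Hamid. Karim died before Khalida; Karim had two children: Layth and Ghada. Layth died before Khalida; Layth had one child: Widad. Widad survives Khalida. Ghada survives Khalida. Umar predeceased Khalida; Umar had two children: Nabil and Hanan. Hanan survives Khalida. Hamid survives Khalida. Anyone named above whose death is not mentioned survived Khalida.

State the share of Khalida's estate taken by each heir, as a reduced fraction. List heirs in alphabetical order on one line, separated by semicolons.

Dalia, as surviving spouse, takes 2/5.
The remaining 3/5 passes to Khalida's descendants per stirpes.
The 3/5 is divided into 5 equal shares of 3/25 among Zuhair, Karim, Ibtisam, Umar, Hamid.
Zuhair is living and takes 3/25.
Karim predeceased; the 3/25 allotted to Karim's branch passes to Karim's issue by representation.
The 3/25 is divided into 2 equal shares of 3/50 among Layth, Ghada.
Layth predeceased; the 3/50 allotted to Layth's branch passes to Layth's issue by representation.
Widad is the sole taker at this level and receives the full 3/50.
Ghada is living and takes 3/50.
Ibtisam is living and takes 3/25.
Umar predeceased; the 3/25 allotted to Umar's branch passes to Umar's issue by representation.
The 3/25 is divided into 2 equal shares of 3/50 among Nabil, Hanan.
Nabil is living and takes 3/50.
Hanan is living and takes 3/50.
Hamid is living and takes 3/25.

Dalia 2/5; Ghada 3/50; Hamid 3/25; Hanan 3/50; Ibtisam 3/25; Nabil 3/50; Widad 3/50; Zuhair 3/25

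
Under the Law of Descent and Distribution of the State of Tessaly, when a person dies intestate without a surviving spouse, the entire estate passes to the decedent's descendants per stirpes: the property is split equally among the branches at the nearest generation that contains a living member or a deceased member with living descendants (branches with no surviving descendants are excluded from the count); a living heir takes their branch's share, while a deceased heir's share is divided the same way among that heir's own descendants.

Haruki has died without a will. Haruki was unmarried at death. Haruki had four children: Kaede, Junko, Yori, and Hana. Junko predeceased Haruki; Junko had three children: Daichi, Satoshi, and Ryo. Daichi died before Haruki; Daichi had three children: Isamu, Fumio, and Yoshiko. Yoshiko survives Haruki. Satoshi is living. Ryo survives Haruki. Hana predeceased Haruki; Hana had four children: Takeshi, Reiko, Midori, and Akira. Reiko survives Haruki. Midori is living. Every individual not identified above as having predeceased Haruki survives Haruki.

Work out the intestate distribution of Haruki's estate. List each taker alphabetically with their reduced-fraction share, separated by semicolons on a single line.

Akira 1/16; Fumio 1/36; Isamu 1/36; Kaede 1/4; Midori 1/16; Reiko 1/16; Ryo 1/12; Satoshi 1/12; Takeshi 1/16; Yori 1/4; Yoshiko 1/36

There is no surviving spouse, so the entire estate passes to Haruki's descendants per stirpes.
The estate is divided into 4 equal shares of 1/4 among Kaede, Junko, Yori, Hana.
Kaede is living and takes 1/4.
Junko predeceased; the 1/4 allotted to Junko's branch passes to Junko's issue by representation.
The 1/4 is divided into 3 equal shares of 1/12 among Daichi, Satoshi, Ryo.
Daichi predeceased; the 1/12 allotted to Daichi's branch passes to Daichi's issue by representation.
The 1/12 is divided into 3 equal shares of 1/36 among Isamu, Fumio, Yoshiko.
Isamu is living and takes 1/36.
Fumio is living and takes 1/36.
Yoshiko is living and takes 1/36.
Satoshi is living and takes 1/12.
Ryo is living and takes 1/12.
Yori is living and takes 1/4.
Hana predeceased; the 1/4 allotted to Hana's branch passes to Hana's issue by representation.
The 1/4 is divided into 4 equal shares of 1/16 among Takeshi, Reiko, Midori, Akira.
Takeshi is living and takes 1/16.
Reiko is living and takes 1/16.
Midori is living and takes 1/16.
Akira is living and takes 1/16.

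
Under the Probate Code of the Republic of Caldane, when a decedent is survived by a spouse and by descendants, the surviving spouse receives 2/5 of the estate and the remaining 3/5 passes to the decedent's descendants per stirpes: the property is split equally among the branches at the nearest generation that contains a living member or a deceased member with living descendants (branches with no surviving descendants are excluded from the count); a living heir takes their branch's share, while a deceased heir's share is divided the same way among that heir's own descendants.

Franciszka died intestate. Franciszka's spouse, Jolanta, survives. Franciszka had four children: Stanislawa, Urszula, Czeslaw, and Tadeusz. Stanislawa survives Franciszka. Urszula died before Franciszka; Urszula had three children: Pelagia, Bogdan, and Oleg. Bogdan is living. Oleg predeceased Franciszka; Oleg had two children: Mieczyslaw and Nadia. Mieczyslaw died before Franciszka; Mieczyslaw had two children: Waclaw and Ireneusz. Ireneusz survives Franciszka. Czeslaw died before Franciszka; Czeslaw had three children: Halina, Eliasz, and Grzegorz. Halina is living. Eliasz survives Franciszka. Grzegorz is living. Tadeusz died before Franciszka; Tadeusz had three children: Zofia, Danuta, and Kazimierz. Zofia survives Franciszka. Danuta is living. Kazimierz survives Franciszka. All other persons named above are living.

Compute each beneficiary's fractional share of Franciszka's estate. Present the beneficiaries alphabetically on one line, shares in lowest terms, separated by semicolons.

Jolanta, as surviving spouse, takes 2/5.
The remaining 3/5 passes to Franciszka's descendants per stirpes.
The 3/5 is divided into 4 equal shares of 3/20 among Stanislawa, Urszula, Czeslaw, Tadeusz.
Stanislawa is living and takes 3/20.
Urszula predeceased; the 3/20 allotted to Urszula's branch passes to Urszula's issue by representation.
The 3/20 is divided into 3 equal shares of 1/20 among Pelagia, Bogdan, Oleg.
Pelagia is living and takes 1/20.
Bogdan is living and takes 1/20.
Oleg predeceased; the 1/20 allotted to Oleg's branch passes to Oleg's issue by representation.
The 1/20 is divided into 2 equal shares of 1/40 among Mieczyslaw, Nadia.
Mieczyslaw predeceased; the 1/40 allotted to Mieczyslaw's branch passes to Mieczyslaw's issue by representation.
The 1/40 is divided into 2 equal shares of 1/80 among Waclaw, Ireneusz.
Waclaw is living and takes 1/80.
Ireneusz is living and takes 1/80.
Nadia is living and takes 1/40.
Czeslaw predeceased; the 3/20 allotted to Czeslaw's branch passes to Czeslaw's issue by representation.
The 3/20 is divided into 3 equal shares of 1/20 among Halina, Eliasz, Grzegorz.
Halina is living and takes 1/20.
Eliasz is living and takes 1/20.
Grzegorz is living and takes 1/20.
Tadeusz predeceased; the 3/20 allotted to Tadeusz's branch passes to Tadeusz's issue by representation.
The 3/20 is divided into 3 equal shares of 1/20 among Zofia, Danuta, Kazimierz.
Zofia is living and takes 1/20.
Danuta is living and takes 1/20.
Kazimierz is living and takes 1/20.

Bogdan 1/20; Danuta 1/20; Eliasz 1/20; Grzegorz 1/20; Halina 1/20; Ireneusz 1/80; Jolanta 2/5; Kazimierz 1/20; Nadia 1/40; Pelagia 1/20; Stanislawa 3/20; Waclaw 1/80; Zofia 1/20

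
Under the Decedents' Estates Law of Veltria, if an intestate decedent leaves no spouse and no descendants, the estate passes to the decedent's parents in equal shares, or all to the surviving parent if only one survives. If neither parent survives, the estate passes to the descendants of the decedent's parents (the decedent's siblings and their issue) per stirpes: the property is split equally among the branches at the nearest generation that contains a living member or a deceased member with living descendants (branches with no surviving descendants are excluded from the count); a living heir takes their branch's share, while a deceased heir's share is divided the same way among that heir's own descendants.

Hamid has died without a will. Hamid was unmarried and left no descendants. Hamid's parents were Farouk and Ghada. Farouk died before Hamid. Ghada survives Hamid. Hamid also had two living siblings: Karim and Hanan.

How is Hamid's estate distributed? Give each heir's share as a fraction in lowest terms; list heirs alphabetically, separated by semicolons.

Ghada 1

Only one parent, Ghada, survives, so Ghada takes the entire estate. The siblings take nothing because a surviving parent has priority.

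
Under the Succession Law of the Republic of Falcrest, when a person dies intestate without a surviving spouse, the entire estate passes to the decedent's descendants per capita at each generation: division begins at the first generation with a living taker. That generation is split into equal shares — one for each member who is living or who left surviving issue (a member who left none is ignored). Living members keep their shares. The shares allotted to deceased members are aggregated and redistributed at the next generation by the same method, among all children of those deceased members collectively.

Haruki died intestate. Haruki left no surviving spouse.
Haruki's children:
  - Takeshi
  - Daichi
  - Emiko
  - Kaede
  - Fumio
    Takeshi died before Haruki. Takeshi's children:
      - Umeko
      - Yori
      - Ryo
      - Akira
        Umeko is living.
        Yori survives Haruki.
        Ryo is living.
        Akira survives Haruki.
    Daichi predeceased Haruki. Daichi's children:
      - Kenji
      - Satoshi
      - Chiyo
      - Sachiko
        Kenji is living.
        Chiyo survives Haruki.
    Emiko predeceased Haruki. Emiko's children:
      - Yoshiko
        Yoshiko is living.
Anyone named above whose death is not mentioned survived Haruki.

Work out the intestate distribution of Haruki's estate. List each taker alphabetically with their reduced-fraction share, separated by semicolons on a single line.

Akira 1/15; Chiyo 1/15; Fumio 1/5; Kaede 1/5; Kenji 1/15; Ryo 1/15; Sachiko 1/15; Satoshi 1/15; Umeko 1/15; Yori 1/15; Yoshiko 1/15

There is no surviving spouse, so the entire estate passes to Haruki's descendants per capita at each generation.
At generation 1 (Takeshi, Daichi, Emiko, Kaede, Fumio) there are 5 shares of (1)/5 = 1/5 each.
Living: Kaede and Fumio — each takes 1/5.
Deceased: Takeshi, Daichi, and Emiko. Their combined 3/5 is pooled and carried to generation 2.
At generation 2 (Umeko, Yori, Ryo, Akira, Kenji, Satoshi, Chiyo, Sachiko, Yoshiko) there are 9 shares of (3/5)/9 = 1/15 each.
Living: Umeko, Yori, Ryo, Akira, Kenji, Satoshi, Chiyo, Sachiko, and Yoshiko — each takes 1/15.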